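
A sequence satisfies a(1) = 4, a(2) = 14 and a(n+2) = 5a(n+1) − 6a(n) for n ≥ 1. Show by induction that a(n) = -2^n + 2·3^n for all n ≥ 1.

Base cases: a(1) = 4 and -2^1 + 2·3^1 = 4; a(2) = 14 and -2^2 + 2·3^2 = 14.
Assume a(i) = -2^i + 2·3^i for all 1 ≤ i ≤ j, where j ≥ 2.
Then a(j+1) = 5a(j) − 6a(j−1) = 5·(-2^j + 2·3^j) − 6·(-2^{j−1} + 2·3^{j−1}) = -(5·2 − 6)2^{j−1} + 2·(5·3 − 6)3^{j−1} = -4·2^{j−1} + 18·3^{j−1} = -2^{j+1} + 2·3^{j+1}.
This completes the inductive step, so a(n) = -2^n + 2·3^n for all n ≥ 1.

a(n) = -2^n + 2·3^n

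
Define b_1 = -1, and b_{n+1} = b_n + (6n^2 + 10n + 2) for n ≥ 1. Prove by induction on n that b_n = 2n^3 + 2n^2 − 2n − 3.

Base case: b_1 = -1, and 2·1^3 + 2·1^2 − 2·1 − 3 = -1.
Assume b_k = 2k^3 + 2k^2 − 2k − 3.
Then b_{k+1} = b_k + (6k^2 + 10k + 2) = (2k^3 + 2k^2 − 2k − 3) + (6k^2 + 10k + 2) = 2k^3 + 8k^2 + 8k − 1,
and 2·(k+1)^3 + 2·(k+1)^2 − 2·(k+1) − 3 = 2k^3 + 8k^2 + 8k − 1.
By induction, b_n = 2n^3 + 2n^2 − 2n − 3 for all n ≥ 1.

b_n = 2n^3 + 2n^2 − 2n − 3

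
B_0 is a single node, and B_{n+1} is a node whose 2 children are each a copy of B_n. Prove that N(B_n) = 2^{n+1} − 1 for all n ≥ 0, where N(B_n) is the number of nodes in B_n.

Base case: N(B_0) = 1, and 2^{0+1} − 1 = 1.
Assume N(B_m) = 2^{m+1} − 1.
Then N(B_{m+1}) = 1 + 2N(B_m) = 1 + 2(2^{m+1} − 1) = 2^{m+2} − 2 + 1 = 2^{m+2} − 1.
So the formula holds for m+1, and by induction N(B_n) = 2^{n+1} − 1 for all n ≥ 0.

N(B_n) = 2^{n+1} − 1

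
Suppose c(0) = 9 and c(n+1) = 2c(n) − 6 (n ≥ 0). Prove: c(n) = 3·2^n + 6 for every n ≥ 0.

Base case: c(0) = 9, and 3·2^0 + 6 = 3 + 6 = 9.
Assume c(k) = 3·2^k + 6 for some k ≥ 0.
Then c(k+1) = 2c(k) − 6 = 2·(3·2^k + 6) − 6 = 6·2^k + 12 − 6 = 3·2^{k+1} + 6.
This completes the inductive step, so c(n) = 3·2^n + 6 for all n ≥ 0.

c(n) = 3·2^n + 6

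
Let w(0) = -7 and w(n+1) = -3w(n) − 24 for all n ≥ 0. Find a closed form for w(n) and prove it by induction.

Claim: w(n) = -(-3)^n − 6.

Base case: w(0) = -7, and -(-3)^0 − 6 = -1 − 6 = -7.
Assume w(k) = -(-3)^k − 6 for some k ≥ 0.
Then w(k+1) = -3w(k) − 24 = -3·(-(-3)^k − 6) − 24 = 3·(-3)^k + 18 − 24 = -(-3)^{k+1} − 6.
So the formula holds for k+1, and by induction w(n) = -(-3)^n − 6 for all n ≥ 0.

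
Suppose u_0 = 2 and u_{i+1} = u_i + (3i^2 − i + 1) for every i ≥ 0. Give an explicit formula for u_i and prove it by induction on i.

Claim: u_i = i^3 − 2i^2 + 2i + 2.

Base case: u_0 = 2, and 0^3 − 2·0^2 + 2·0 + 2 = 2.
Assume u_j = j^3 − 2j^2 + 2j + 2.
Then u_{j+1} = u_j + (3j^2 − j + 1) = (j^3 − 2j^2 + 2j + 2) + (3j^2 − j + 1) = j^3 + j^2 + j + 3,
and (j+1)^3 − 2·(j+1)^2 + 2·(j+1) + 2 = j^3 + j^2 + j + 3.
This completes the inductive step, so u_i = i^3 − 2i^2 + 2i + 2 for all i ≥ 0.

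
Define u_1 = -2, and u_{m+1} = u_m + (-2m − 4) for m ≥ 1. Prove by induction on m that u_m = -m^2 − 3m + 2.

Base case: u_1 = -2, and -1^2 − 3·1 + 2 = -2.
Assume u_r = -r^2 − 3r + 2.
Then u_{r+1} = u_r + (-2r − 4) = (-r^2 − 3r + 2) + (-2r − 4) = -r^2 − 5r − 2,
and -(r+1)^2 − 3·(r+1) + 2 = -r^2 − 5r − 2.
This completes the inductive step, so u_m = -m^2 − 3m + 2 for all m ≥ 1.

u_m = -m^2 − 3m + 2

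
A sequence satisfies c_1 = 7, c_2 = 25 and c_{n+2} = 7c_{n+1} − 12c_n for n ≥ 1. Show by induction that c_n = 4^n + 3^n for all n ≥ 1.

Base cases: c_1 = 7 and 4^1 + 3^1 = 7; c_2 = 25 and 4^2 + 3^2 = 25.
Assume c_i = 4^i + 3^i for all 1 ≤ i ≤ j, where j ≥ 2.
Then c_{j+1} = 7c_j − 12c_{j−1} = 7·(4^j + 3^j) − 12·(4^{j−1} + 3^{j−1}) = (7·4 − 12)4^{j−1} + (7·3 − 12)3^{j−1} = 16·4^{j−1} + 9·3^{j−1} = 4^{j+1} + 3^{j+1}.
So the formula holds for j+1, and by strong induction c_n = 4^n + 3^n for all n ≥ 1.

c_n = 4^n + 3^n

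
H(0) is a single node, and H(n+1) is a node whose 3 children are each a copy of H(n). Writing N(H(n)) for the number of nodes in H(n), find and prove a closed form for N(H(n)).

Claim: N(H(n)) = (3^{n+1} − 1)/2.

Base case: N(H(0)) = 1, and (3^{0+1} − 1)/2 = 1.
Assume N(H(r)) = (3^{r+1} − 1)/2.
Then N(H(r+1)) = 1 + 3N(H(r)) = 1 + 3·(3^{r+1} − 1)/2 = 1 + (3^{r+2} − 3)/2 = (2 + 3^{r+2} − 3)/2 = (3^{r+2} − 1)/2.
This completes the inductive step, so N(H(n)) = (3^{n+1} − 1)/2 for all n ≥ 0.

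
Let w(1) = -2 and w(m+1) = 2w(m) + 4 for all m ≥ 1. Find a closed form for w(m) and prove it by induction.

Claim: w(m) = 2^m − 4.

Base case: w(1) = -2, and 2^1 − 4 = 2 − 4 = -2.
Assume w(j) = 2^j − 4 for some j ≥ 1.
Then w(j+1) = 2w(j) + 4 = 2·(2^j − 4) + 4 = 2^{j+1} − 8 + 4 = 2^{j+1} − 4.
This completes the inductive step, so w(m) = 2^m − 4 for all m ≥ 1.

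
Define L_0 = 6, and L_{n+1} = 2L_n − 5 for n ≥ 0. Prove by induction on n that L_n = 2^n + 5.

Base case: L_0 = 6, and 2^0 + 5 = 1 + 5 = 6.
Assume L_r = 2^r + 5 for some r ≥ 0.
Then L_{r+1} = 2L_r − 5 = 2·(2^r + 5) − 5 = 2^{r+1} + 10 − 5 = 2^{r+1} + 5.
This completes the inductive step, so L_n = 2^n + 5 for all n ≥ 0.

L_n = 2^n + 5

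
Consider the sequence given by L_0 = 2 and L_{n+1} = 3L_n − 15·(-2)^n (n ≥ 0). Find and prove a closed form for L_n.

Claim: L_n = -3^n + 3·(-2)^n.

Base case: L_0 = 2, and -3^0 + 3·(-2)^0 = -1 + 3 = 2.
Assume L_m = -3^m + 3·(-2)^m for some m ≥ 0.
Then L_{m+1} = 3L_m − 15·(-2)^m = 3·(-3^m + 3·(-2)^m) − 15·(-2)^m = -3^{m+1} + 9·(-2)^m − 15·(-2)^m = -3^{m+1} − 6·(-2)^m = -3^{m+1} + 3·(-2)^{m+1}.
This completes the inductive step, so L_n = -3^n + 3·(-2)^n for all n ≥ 0.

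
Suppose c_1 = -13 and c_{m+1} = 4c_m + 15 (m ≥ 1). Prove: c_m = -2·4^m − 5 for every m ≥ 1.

Base case: c_1 = -13, and -2·4^1 − 5 = -8 − 5 = -13.
Assume c_r = -2·4^r − 5 for some r ≥ 1.
Then c_{r+1} = 4c_r + 15 = 4·(-2·4^r − 5) + 15 = -8·4^r − 20 + 15 = -2·4^{r+1} − 5.
By induction, c_m = -2·4^m − 5 for all m ≥ 1.

c_m = -2·4^m − 5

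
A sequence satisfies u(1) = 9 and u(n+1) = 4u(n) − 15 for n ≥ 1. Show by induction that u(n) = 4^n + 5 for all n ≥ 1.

Base case: u(1) = 9, and 4^1 + 5 = 4 + 5 = 9.
Assume u(m) = 4^m + 5 for some m ≥ 1.
Then u(m+1) = 4u(m) − 15 = 4·(4^m + 5) − 15 = 4^{m+1} + 20 − 15 = 4^{m+1} + 5.
This completes the inductive step, so u(n) = 4^n + 5 for all n ≥ 1.

u(n) = 4^n + 5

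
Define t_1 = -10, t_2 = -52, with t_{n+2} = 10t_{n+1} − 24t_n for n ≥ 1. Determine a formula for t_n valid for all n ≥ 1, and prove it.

Claim: t_n = -4^n − 6^n.

Base cases: t_1 = -10 and -4^1 − 6^1 = -10; t_2 = -52 and -4^2 − 6^2 = -52.
Assume t_i = -4^i − 6^i for all 1 ≤ i ≤ j, where j ≥ 2.
Then t_{j+1} = 10t_j − 24t_{j−1} = 10·(-4^j − 6^j) − 24·(-4^{j−1} − 6^{j−1}) = -(10·4 − 24)4^{j−1} − (10·6 − 24)6^{j−1} = -16·4^{j−1} − 36·6^{j−1} = -4^{j+1} − 6^{j+1}.
This completes the inductive step, so t_n = -4^n − 6^n for all n ≥ 1.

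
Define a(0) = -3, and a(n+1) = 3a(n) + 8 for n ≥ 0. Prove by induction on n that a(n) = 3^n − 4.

Base case: a(0) = -3, and 3^0 − 4 = 1 − 4 = -3.
Assume a(r) = 3^r − 4 for some r ≥ 0.
Then a(r+1) = 3a(r) + 8 = 3·(3^r − 4) + 8 = 3^{r+1} − 12 + 8 = 3^{r+1} − 4.
By induction, a(n) = 3^n − 4 for all n ≥ 0.

a(n) = 3^n − 4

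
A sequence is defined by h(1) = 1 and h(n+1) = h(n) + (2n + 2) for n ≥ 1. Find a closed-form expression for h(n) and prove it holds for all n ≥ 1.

Claim: h(n) = n^2 + n − 1.

Base case: h(1) = 1, and 1^2 + 1 − 1 = 1.
Assume h(r) = r^2 + r − 1.
Then h(r+1) = h(r) + (2r + 2) = (r^2 + r − 1) + (2r + 2) = r^2 + 3r + 1,
and (r+1)^2 + (r+1) − 1 = r^2 + 3r + 1.
This completes the inductive step, so h(n) = n^2 + n − 1 for all n ≥ 1.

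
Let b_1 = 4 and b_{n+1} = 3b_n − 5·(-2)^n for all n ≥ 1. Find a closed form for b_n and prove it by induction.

Claim: b_n = 2·3^n + (-2)^n.

Base case: b_1 = 4, and 2·3^1 + (-2)^1 = 6 − 2 = 4.
Assume b_r = 2·3^r + (-2)^r for some r ≥ 1.
Then b_{r+1} = 3b_r − 5·(-2)^r = 3·(2·3^r + (-2)^r) − 5·(-2)^r = 2·3^{r+1} + 3·(-2)^r − 5·(-2)^r = 2·3^{r+1} − 2·(-2)^r = 2·3^{r+1} + (-2)^{r+1}.
So the formula holds for r+1, and by induction b_n = 2·3^n + (-2)^n for all n ≥ 1.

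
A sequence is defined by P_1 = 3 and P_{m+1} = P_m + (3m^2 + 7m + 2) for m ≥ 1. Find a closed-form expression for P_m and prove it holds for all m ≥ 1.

Claim: P_m = m^3 + 2m^2 − m + 1.

Base case: P_1 = 3, and 1^3 + 2·1^2 − 1 + 1 = 3.
Assume P_j = j^3 + 2j^2 − j + 1.
Then P_{j+1} = P_j + (3j^2 + 7j + 2) = (j^3 + 2j^2 − j + 1) + (3j^2 + 7j + 2) = j^3 + 5j^2 + 6j + 3,
and (j+1)^3 + 2·(j+1)^2 − (j+1) + 1 = j^3 + 5j^2 + 6j + 3.
Hence P_m = m^3 + 2m^2 − m + 1 for every m ≥ 1, by induction.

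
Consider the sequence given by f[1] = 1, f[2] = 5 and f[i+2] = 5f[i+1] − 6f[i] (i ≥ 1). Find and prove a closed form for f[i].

Claim: f[i] = -2^i + 3^i.

Base cases: f[1] = 1 and -2^1 + 3^1 = 1; f[2] = 5 and -2^2 + 3^2 = 5.
Assume f[j] = -2^j + 3^j for all 1 ≤ j ≤ r, where r ≥ 2.
Then f[r+1] = 5f[r] − 6f[r−1] = 5·(-2^r + 3^r) − 6·(-2^{r−1} + 3^{r−1}) = -(5·2 − 6)2^{r−1} + (5·3 − 6)3^{r−1} = -4·2^{r−1} + 9·3^{r−1} = -2^{r+1} + 3^{r+1}.
Hence f[i] = -2^i + 3^i for every i ≥ 1, by strong induction.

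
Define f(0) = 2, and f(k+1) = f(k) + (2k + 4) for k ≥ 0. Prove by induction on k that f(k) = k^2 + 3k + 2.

Base case: f(0) = 2, and 0^2 + 3·0 + 2 = 2.
Assume f(j) = j^2 + 3j + 2.
Then f(j+1) = f(j) + (2j + 4) = (j^2 + 3j + 2) + (2j + 4) = j^2 + 5j + 6,
and (j+1)^2 + 3·(j+1) + 2 = j^2 + 5j + 6.
This completes the inductive step, so f(k) = k^2 + 3k + 2 for all k ≥ 0.

f(k) = k^2 + 3k + 2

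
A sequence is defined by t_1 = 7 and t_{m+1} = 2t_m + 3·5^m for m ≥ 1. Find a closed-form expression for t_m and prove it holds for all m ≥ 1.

Claim: t_m = 2^m + 5^m.

Base case: t_1 = 7, and 2^1 + 5^1 = 2 + 5 = 7.
Assume t_j = 2^j + 5^j for some j ≥ 1.
Then t_{j+1} = 2t_j + 3·5^j = 2·(2^j + 5^j) + 3·5^j = 2^{j+1} + 2·5^j + 3·5^j = 2^{j+1} + 5·5^j = 2^{j+1} + 5^{j+1}.
So the formula holds for j+1, and by induction t_m = 2^m + 5^m for all m ≥ 1.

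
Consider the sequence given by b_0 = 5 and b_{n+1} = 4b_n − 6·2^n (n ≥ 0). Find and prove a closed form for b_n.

Claim: b_n = 2·4^n + 3·2^n.

Base case: b_0 = 5, and 2·4^0 + 3·2^0 = 2 + 3 = 5.
Assume b_r = 2·4^r + 3·2^r for some r ≥ 0.
Then b_{r+1} = 4b_r − 6·2^r = 4·(2·4^r + 3·2^r) − 6·2^r = 2·4^{r+1} + 12·2^r − 6·2^r = 2·4^{r+1} + 6·2^r = 2·4^{r+1} + 3·2^{r+1}.
This completes the inductive step, so b_n = 2·4^n + 3·2^n for all n ≥ 0.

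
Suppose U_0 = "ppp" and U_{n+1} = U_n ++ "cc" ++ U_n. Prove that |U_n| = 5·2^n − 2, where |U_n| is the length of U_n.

Base case: |U_0| = 3, and 5·2^0 − 2 = 3.
Assume |U_m| = 5·2^m − 2.
Then |U_{m+1}| = |U_m| + 2 + |U_m| = 2|U_m| + 2 = 2(5·2^m − 2) + 2 = 5·2^{m+1} − 4 + 2 = 5·2^{m+1} − 2.
By induction, |U_n| = 5·2^n − 2 for all n ≥ 0.

|U_n| = 5·2^n − 2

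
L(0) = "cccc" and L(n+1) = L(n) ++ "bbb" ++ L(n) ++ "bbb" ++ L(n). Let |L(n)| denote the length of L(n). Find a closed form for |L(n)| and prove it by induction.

Claim: |L(n)| = 7·3^n − 3.

Base case: |L(0)| = 4, and 7·3^0 − 3 = 4.
Assume |L(k)| = 7·3^k − 3.
Then |L(k+1)| = 3|L(k)| + 6 = 3(7·3^k − 3) + 6 = 7·3^{k+1} − 9 + 6 = 7·3^{k+1} − 3.
Hence |L(n)| = 7·3^n − 3 for every n ≥ 0, by induction.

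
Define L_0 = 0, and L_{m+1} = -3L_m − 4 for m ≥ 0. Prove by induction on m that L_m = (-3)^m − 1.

Base case: L_0 = 0, and (-3)^0 − 1 = 1 − 1 = 0.
Assume L_j = (-3)^j − 1 for some j ≥ 0.
Then L_{j+1} = -3L_j − 4 = -3·((-3)^j − 1) − 4 = -3·(-3)^j + 3 − 4 = (-3)^{j+1} − 1.
This completes the inductive step, so L_m = (-3)^m − 1 for all m ≥ 0.

L_m = (-3)^m − 1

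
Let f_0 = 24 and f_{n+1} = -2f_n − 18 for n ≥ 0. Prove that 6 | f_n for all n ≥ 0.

Base case: f_0 = 24 = 6·4, so 6 | f_0.
Assume 6 | f_m, so f_m = 6t for some integer t.
Then f_{m+1} = -2f_m − 18 = -2·(6t) − 18 = 6(-2t − 3), so 6 | f_{m+1}.
By induction, 6 | f_n for all n ≥ 0.

6 | f_n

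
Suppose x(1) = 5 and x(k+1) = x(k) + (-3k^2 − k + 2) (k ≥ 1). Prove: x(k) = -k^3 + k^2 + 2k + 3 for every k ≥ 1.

Base case: x(1) = 5, and -1^3 + 1^2 + 2·1 + 3 = 5.
Assume x(r) = -r^3 + r^2 + 2r + 3.
Then x(r+1) = x(r) + (-3r^2 − r + 2) = (-r^3 + r^2 + 2r + 3) + (-3r^2 − r + 2) = -r^3 − 2r^2 + r + 5,
and -(r+1)^3 + (r+1)^2 + 2·(r+1) + 3 = -r^3 − 2r^2 + r + 5.
This completes the inductive step, so x(k) = -k^3 + k^2 + 2k + 3 for all k ≥ 1.

x(k) = -k^3 + k^2 + 2k + 3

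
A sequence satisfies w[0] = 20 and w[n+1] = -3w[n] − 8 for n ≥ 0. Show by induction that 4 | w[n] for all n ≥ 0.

Base case: w[0] = 20 = 4·5, so 4 | w[0].
Assume 4 | w[r], so w[r] = 4t for some integer t.
Then w[r+1] = -3w[r] − 8 = -3·(4t) − 8 = 4(-3t − 2), so 4 | w[r+1].
Hence 4 | w[n] for every n ≥ 0, by induction.

4 | w[n]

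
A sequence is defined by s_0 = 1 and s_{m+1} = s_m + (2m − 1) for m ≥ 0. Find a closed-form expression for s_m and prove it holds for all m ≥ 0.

Claim: s_m = m^2 − 2m + 1.

Base case: s_0 = 1, and 0^2 − 2·0 + 1 = 1.
Assume s_r = r^2 − 2r + 1.
Then s_{r+1} = s_r + (2r − 1) = (r^2 − 2r + 1) + (2r − 1) = r^2,
and (r+1)^2 − 2·(r+1) + 1 = r^2.
Hence s_m = m^2 − 2m + 1 for every m ≥ 0, by induction.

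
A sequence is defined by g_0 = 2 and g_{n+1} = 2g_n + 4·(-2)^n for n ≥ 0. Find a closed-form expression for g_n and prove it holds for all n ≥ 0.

Claim: g_n = 3·2^n − (-2)^n.

Base case: g_0 = 2, and 3·2^0 − (-2)^0 = 3 − 1 = 2.
Assume g_j = 3·2^j − (-2)^j for some j ≥ 0.
Then g_{j+1} = 2g_j + 4·(-2)^j = 2·(3·2^j − (-2)^j) + 4·(-2)^j = 3·2^{j+1} − 2·(-2)^j + 4·(-2)^j = 3·2^{j+1} + 2·(-2)^j = 3·2^{j+1} − (-2)^{j+1}.
So the formula holds for j+1, and by induction g_n = 3·2^n − (-2)^n for all n ≥ 0.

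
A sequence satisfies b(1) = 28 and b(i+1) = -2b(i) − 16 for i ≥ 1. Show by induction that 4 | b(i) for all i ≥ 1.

Base case: b(1) = 28 = 4·7, so 4 | b(1).
Assume 4 | b(m), so b(m) = 4t for some integer t.
Then b(m+1) = -2b(m) − 16 = -2·(4t) − 16 = 4(-2t − 4), so 4 | b(m+1).
Hence 4 | b(i) for every i ≥ 1, by induction.

4 | b(i)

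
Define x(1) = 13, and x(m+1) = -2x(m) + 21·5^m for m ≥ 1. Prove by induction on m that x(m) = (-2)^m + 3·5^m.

Base case: x(1) = 13, and (-2)^1 + 3·5^1 = -2 + 15 = 13.
Assume x(k) = (-2)^k + 3·5^k for some k ≥ 1.
Then x(k+1) = -2x(k) + 21·5^k = -2·((-2)^k + 3·5^k) + 21·5^k = (-2)^{k+1} − 6·5^k + 21·5^k = (-2)^{k+1} + 15·5^k = (-2)^{k+1} + 3·5^{k+1}.
Hence x(m) = (-2)^m + 3·5^m for every m ≥ 1, by induction.

x(m) = (-2)^m + 3·5^m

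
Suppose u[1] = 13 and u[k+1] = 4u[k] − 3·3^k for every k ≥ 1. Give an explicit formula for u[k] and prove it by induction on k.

Claim: u[k] = 4^k + 3·3^k.

Base case: u[1] = 13, and 4^1 + 3·3^1 = 4 + 9 = 13.
Assume u[r] = 4^r + 3·3^r for some r ≥ 1.
Then u[r+1] = 4u[r] − 3·3^r = 4·(4^r + 3·3^r) − 3·3^r = 4^{r+1} + 12·3^r − 3·3^r = 4^{r+1} + 9·3^r = 4^{r+1} + 3·3^{r+1}.
This completes the inductive step, so u[k] = 4^k + 3·3^k for all k ≥ 1.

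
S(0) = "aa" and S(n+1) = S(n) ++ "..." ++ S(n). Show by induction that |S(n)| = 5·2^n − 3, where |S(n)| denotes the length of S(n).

Base case: |S(0)| = 2, and 5·2^0 − 3 = 2.
Assume |S(r)| = 5·2^r − 3.
Then |S(r+1)| = |S(r)| + 3 + |S(r)| = 2|S(r)| + 3 = 2(5·2^r − 3) + 3 = 5·2^{r+1} − 6 + 3 = 5·2^{r+1} − 3.
Hence |S(n)| = 5·2^n − 3 for every n ≥ 0, by induction.

|S(n)| = 5·2^n − 3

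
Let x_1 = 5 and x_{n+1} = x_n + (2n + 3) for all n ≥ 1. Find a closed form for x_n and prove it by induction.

Claim: x_n = n^2 + 2n + 2.

Base case: x_1 = 5, and 1^2 + 2·1 + 2 = 5.
Assume x_r = r^2 + 2r + 2.
Then x_{r+1} = x_r + (2r + 3) = (r^2 + 2r + 2) + (2r + 3) = r^2 + 4r + 5,
and (r+1)^2 + 2·(r+1) + 2 = r^2 + 4r + 5.
This completes the inductive step, so x_n = n^2 + 2n + 2 for all n ≥ 1.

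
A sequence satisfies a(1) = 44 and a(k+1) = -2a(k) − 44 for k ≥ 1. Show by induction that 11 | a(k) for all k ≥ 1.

Base case: a(1) = 44 = 11·4, so 11 | a(1).
Assume 11 | a(j), so a(j) = 11t for some integer t.
Then a(j+1) = -2a(j) − 44 = -2·(11t) − 44 = 11(-2t − 4), so 11 | a(j+1).
By induction, 11 | a(k) for all k ≥ 1.

11 | a(k)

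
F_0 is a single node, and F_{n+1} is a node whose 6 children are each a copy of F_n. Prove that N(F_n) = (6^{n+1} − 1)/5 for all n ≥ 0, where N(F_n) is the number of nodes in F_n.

Base case: N(F_0) = 1, and (6^{0+1} − 1)/5 = 1.
Assume N(F_m) = (6^{m+1} − 1)/5.
Then N(F_{m+1}) = 1 + 6N(F_m) = 1 + 6·(6^{m+1} − 1)/5 = 1 + (6^{m+2} − 6)/5 = (5 + 6^{m+2} − 6)/5 = (6^{m+2} − 1)/5.
By induction, N(F_n) = (6^{n+1} − 1)/5 for all n ≥ 0.

N(F_n) = (6^{n+1} − 1)/5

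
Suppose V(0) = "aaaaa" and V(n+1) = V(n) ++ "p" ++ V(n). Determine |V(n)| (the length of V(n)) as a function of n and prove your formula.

Claim: |V(n)| = 6·2^n − 1.

Base case: |V(0)| = 5, and 6·2^0 − 1 = 5.
Assume |V(m)| = 6·2^m − 1.
Then |V(m+1)| = |V(m)| + 1 + |V(m)| = 2|V(m)| + 1 = 2(6·2^m − 1) + 1 = 6·2^{m+1} − 2 + 1 = 6·2^{m+1} − 1.
Hence |V(n)| = 6·2^n − 1 for every n ≥ 0, by induction.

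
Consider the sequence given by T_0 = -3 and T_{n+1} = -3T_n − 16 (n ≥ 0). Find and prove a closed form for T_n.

Claim: T_n = (-3)^n − 4.

Base case: T_0 = -3, and (-3)^0 − 4 = 1 − 4 = -3.
Assume T_r = (-3)^r − 4 for some r ≥ 0.
Then T_{r+1} = -3T_r − 16 = -3·((-3)^r − 4) − 16 = -3·(-3)^r + 12 − 16 = (-3)^{r+1} − 4.
So the formula holds for r+1, and by induction T_n = (-3)^n − 4 for all n ≥ 0.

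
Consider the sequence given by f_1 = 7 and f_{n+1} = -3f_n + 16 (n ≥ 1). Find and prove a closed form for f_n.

Claim: f_n = -(-3)^n + 4.

Base case: f_1 = 7, and -(-3)^1 + 4 = 3 + 4 = 7.
Assume f_k = -(-3)^k + 4 for some k ≥ 1.
Then f_{k+1} = -3f_k + 16 = -3·(-(-3)^k + 4) + 16 = 3·(-3)^k − 12 + 16 = -(-3)^{k+1} + 4.
Hence f_n = -(-3)^n + 4 for every n ≥ 1, by induction.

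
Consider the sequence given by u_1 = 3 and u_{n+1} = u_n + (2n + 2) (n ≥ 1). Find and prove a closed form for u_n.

Claim: u_n = n^2 + n + 1.

Base case: u_1 = 3, and 1^2 + 1 + 1 = 3.
Assume u_r = r^2 + r + 1.
Then u_{r+1} = u_r + (2r + 2) = (r^2 + r + 1) + (2r + 2) = r^2 + 3r + 3,
and (r+1)^2 + (r+1) + 1 = r^2 + 3r + 3.
By induction, u_n = n^2 + n + 1 for all n ≥ 1.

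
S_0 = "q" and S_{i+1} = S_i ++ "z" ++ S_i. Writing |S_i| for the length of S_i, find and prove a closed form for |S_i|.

Claim: |S_i| = 2^{i+1} − 1.

Base case: |S_0| = 1, and 2^{0+1} − 1 = 1.
Assume |S_j| = 2^{j+1} − 1.
Then |S_{j+1}| = |S_j| + 1 + |S_j| = 2|S_j| + 1 = 2(2^{j+1} − 1) + 1 = 2^{j+2} − 2 + 1 = 2^{j+2} − 1.
Hence |S_i| = 2^{i+1} − 1 for every i ≥ 0, by induction.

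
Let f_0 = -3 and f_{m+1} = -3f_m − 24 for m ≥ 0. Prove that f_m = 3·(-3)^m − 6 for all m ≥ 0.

Base case: f_0 = -3, and 3·(-3)^0 − 6 = 3 − 6 = -3.
Assume f_j = 3·(-3)^j − 6 for some j ≥ 0.
Then f_{j+1} = -3f_j − 24 = -3·(3·(-3)^j − 6) − 24 = -9·(-3)^j + 18 − 24 = 3·(-3)^{j+1} − 6.
By induction, f_m = 3·(-3)^m − 6 for all m ≥ 0.

f_m = 3·(-3)^m − 6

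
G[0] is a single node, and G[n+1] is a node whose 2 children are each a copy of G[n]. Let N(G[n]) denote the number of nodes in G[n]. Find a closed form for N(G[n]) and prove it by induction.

Claim: N(G[n]) = 2^{n+1} − 1.

Base case: N(G[0]) = 1, and 2^{0+1} − 1 = 1.
Assume N(G[k]) = 2^{k+1} − 1.
Then N(G[k+1]) = 1 + 2N(G[k]) = 1 + 2(2^{k+1} − 1) = 2^{k+2} − 2 + 1 = 2^{k+2} − 1.
Hence N(G[n]) = 2^{n+1} − 1 for every n ≥ 0, by induction.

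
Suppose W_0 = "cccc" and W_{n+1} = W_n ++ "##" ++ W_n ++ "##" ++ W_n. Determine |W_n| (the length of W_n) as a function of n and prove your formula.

Claim: |W_n| = 6·3^n − 2.

Base case: |W_0| = 4, and 6·3^0 − 2 = 4.
Assume |W_k| = 6·3^k − 2.
Then |W_{k+1}| = 3|W_k| + 4 = 3(6·3^k − 2) + 4 = 6·3^{k+1} − 6 + 4 = 6·3^{k+1} − 2.
This completes the inductive step, so |W_n| = 6·3^n − 2 for all n ≥ 0.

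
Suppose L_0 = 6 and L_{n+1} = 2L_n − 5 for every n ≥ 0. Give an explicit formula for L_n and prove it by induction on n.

Claim: L_n = 2^n + 5.

Base case: L_0 = 6, and 2^0 + 5 = 1 + 5 = 6.
Assume L_k = 2^k + 5 for some k ≥ 0.
Then L_{k+1} = 2L_k − 5 = 2·(2^k + 5) − 5 = 2^{k+1} + 10 − 5 = 2^{k+1} + 5.
This completes the inductive step, so L_n = 2^n + 5 for all n ≥ 0.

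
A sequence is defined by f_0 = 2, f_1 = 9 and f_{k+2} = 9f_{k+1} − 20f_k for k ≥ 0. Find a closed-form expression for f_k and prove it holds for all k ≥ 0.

Claim: f_k = 4^k + 5^k.

Base cases: f_0 = 2 and 4^0 + 5^0 = 2; f_1 = 9 and 4^1 + 5^1 = 9.
Assume f_i = 4^i + 5^i for all 0 ≤ i ≤ j, where j ≥ 1.
Then f_{j+1} = 9f_j − 20f_{j−1} = 9·(4^j + 5^j) − 20·(4^{j−1} + 5^{j−1}) = (9·4 − 20)4^{j−1} + (9·5 − 20)5^{j−1} = 16·4^{j−1} + 25·5^{j−1} = 4^{j+1} + 5^{j+1}.
By strong induction, f_k = 4^k + 5^k for all k ≥ 0.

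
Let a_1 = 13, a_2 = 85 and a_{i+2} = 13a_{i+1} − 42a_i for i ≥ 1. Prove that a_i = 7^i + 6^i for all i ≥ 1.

Base cases: a_1 = 13 and 7^1 + 6^1 = 13; a_2 = 85 and 7^2 + 6^2 = 85.
Assume a_t = 7^t + 6^t for all 1 ≤ t ≤ j, where j ≥ 2.
Then a_{j+1} = 13a_j − 42a_{j−1} = 13·(7^j + 6^j) − 42·(7^{j−1} + 6^{j−1}) = (13·7 − 42)7^{j−1} + (13·6 − 42)6^{j−1} = 49·7^{j−1} + 36·6^{j−1} = 7^{j+1} + 6^{j+1}.
Hence a_i = 7^i + 6^i for every i ≥ 1, by strong induction.

a_i = 7^i + 6^i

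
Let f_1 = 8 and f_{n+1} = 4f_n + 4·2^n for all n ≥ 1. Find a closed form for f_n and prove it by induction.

Claim: f_n = 3·4^n − 2·2^n.

Base case: f_1 = 8, and 3·4^1 − 2·2^1 = 12 − 4 = 8.
Assume f_m = 3·4^m − 2·2^m for some m ≥ 1.
Then f_{m+1} = 4f_m + 4·2^m = 4·(3·4^m − 2·2^m) + 4·2^m = 3·4^{m+1} − 8·2^m + 4·2^m = 3·4^{m+1} − 4·2^m = 3·4^{m+1} − 2·2^{m+1}.
Hence f_n = 3·4^n − 2·2^n for every n ≥ 1, by induction.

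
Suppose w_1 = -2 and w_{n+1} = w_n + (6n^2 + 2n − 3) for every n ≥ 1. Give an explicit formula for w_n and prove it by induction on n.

Claim: w_n = 2n^3 − 2n^2 − 3n + 1.

Base case: w_1 = -2, and 2·1^3 − 2·1^2 − 3·1 + 1 = -2.
Assume w_r = 2r^3 − 2r^2 − 3r + 1.
Then w_{r+1} = w_r + (6r^2 + 2r − 3) = (2r^3 − 2r^2 − 3r + 1) + (6r^2 + 2r − 3) = 2r^3 + 4r^2 − r − 2,
and 2·(r+1)^3 − 2·(r+1)^2 − 3·(r+1) + 1 = 2r^3 + 4r^2 − r − 2.
Hence w_n = 2n^3 − 2n^2 − 3n + 1 for every n ≥ 1, by induction.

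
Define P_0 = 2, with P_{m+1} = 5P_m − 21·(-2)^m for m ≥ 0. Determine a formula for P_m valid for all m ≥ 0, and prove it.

Claim: P_m = -5^m + 3·(-2)^m.

Base case: P_0 = 2, and -5^0 + 3·(-2)^0 = -1 + 3 = 2.
Assume P_k = -5^k + 3·(-2)^k for some k ≥ 0.
Then P_{k+1} = 5P_k − 21·(-2)^k = 5·(-5^k + 3·(-2)^k) − 21·(-2)^k = -5^{k+1} + 15·(-2)^k − 21·(-2)^k = -5^{k+1} − 6·(-2)^k = -5^{k+1} + 3·(-2)^{k+1}.
So the formula holds for k+1, and by induction P_m = -5^m + 3·(-2)^m for all m ≥ 0.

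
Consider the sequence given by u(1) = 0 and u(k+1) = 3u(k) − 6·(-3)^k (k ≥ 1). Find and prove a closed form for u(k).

Claim: u(k) = 3^k + (-3)^k.

Base case: u(1) = 0, and 3^1 + (-3)^1 = 3 − 3 = 0.
Assume u(m) = 3^m + (-3)^m for some m ≥ 1.
Then u(m+1) = 3u(m) − 6·(-3)^m = 3·(3^m + (-3)^m) − 6·(-3)^m = 3^{m+1} + 3·(-3)^m − 6·(-3)^m = 3^{m+1} − 3·(-3)^m = 3^{m+1} + (-3)^{m+1}.
Hence u(k) = 3^k + (-3)^k for every k ≥ 1, by induction.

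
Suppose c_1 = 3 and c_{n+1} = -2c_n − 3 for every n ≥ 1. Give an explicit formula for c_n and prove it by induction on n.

Claim: c_n = -2·(-2)^n − 1.

Base case: c_1 = 3, and -2·(-2)^1 − 1 = 4 − 1 = 3.
Assume c_r = -2·(-2)^r − 1 for some r ≥ 1.
Then c_{r+1} = -2c_r − 3 = -2·(-2·(-2)^r − 1) − 3 = 4·(-2)^r + 2 − 3 = -2·(-2)^{r+1} − 1.
So the formula holds for r+1, and by induction c_n = -2·(-2)^n − 1 for all n ≥ 1.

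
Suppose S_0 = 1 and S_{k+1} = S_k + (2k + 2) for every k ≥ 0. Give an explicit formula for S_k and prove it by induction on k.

Claim: S_k = k^2 + k + 1.

Base case: S_0 = 1, and 0^2 + 0 + 1 = 1.
Assume S_m = m^2 + m + 1.
Then S_{m+1} = S_m + (2m + 2) = (m^2 + m + 1) + (2m + 2) = m^2 + 3m + 3,
and (m+1)^2 + (m+1) + 1 = m^2 + 3m + 3.
Hence S_k = k^2 + k + 1 for every k ≥ 0, by induction.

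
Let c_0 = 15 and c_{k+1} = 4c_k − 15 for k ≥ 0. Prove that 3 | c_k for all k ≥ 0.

Base case: c_0 = 15 = 3·5, so 3 | c_0.
Assume 3 | c_r, so c_r = 3t for some integer t.
Then c_{r+1} = 4c_r − 15 = 4·(3t) − 15 = 3(4t − 5), so 3 | c_{r+1}.
By induction, 3 | c_k for all k ≥ 0.

3 | c_k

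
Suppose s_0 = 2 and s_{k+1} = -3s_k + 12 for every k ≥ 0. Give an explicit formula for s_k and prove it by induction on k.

Claim: s_k = -(-3)^k + 3.

Base case: s_0 = 2, and -(-3)^0 + 3 = -1 + 3 = 2.
Assume s_r = -(-3)^r + 3 for some r ≥ 0.
Then s_{r+1} = -3s_r + 12 = -3·(-(-3)^r + 3) + 12 = 3·(-3)^r − 9 + 12 = -(-3)^{r+1} + 3.
This completes the inductive step, so s_k = -(-3)^k + 3 for all k ≥ 0.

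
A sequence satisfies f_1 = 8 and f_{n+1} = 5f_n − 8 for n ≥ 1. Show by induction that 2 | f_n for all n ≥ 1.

Base case: f_1 = 8 = 2·4, so 2 | f_1.
Assume 2 | f_j, so f_j = 2t for some integer t.
Then f_{j+1} = 5f_j − 8 = 5·(2t) − 8 = 2(5t − 4), so 2 | f_{j+1}.
Hence 2 | f_n for every n ≥ 1, by induction.

2 | f_n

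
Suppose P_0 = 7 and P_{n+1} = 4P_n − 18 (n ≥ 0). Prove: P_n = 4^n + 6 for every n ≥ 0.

Base case: P_0 = 7, and 4^0 + 6 = 1 + 6 = 7.
Assume P_r = 4^r + 6 for some r ≥ 0.
Then P_{r+1} = 4P_r − 18 = 4·(4^r + 6) − 18 = 4^{r+1} + 24 − 18 = 4^{r+1} + 6.
So the formula holds for r+1, and by induction P_n = 4^n + 6 for all n ≥ 0.

P_n = 4^n + 6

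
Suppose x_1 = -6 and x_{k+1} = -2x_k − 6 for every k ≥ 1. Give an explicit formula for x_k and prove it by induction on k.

Claim: x_k = 2·(-2)^k − 2.

Base case: x_1 = -6, and 2·(-2)^1 − 2 = -4 − 2 = -6.
Assume x_j = 2·(-2)^j − 2 for some j ≥ 1.
Then x_{j+1} = -2x_j − 6 = -2·(2·(-2)^j − 2) − 6 = -4·(-2)^j + 4 − 6 = 2·(-2)^{j+1} − 2.
Hence x_k = 2·(-2)^k − 2 for every k ≥ 1, by induction.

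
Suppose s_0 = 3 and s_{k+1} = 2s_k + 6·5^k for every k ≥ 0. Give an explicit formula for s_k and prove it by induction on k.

Claim: s_k = 2^k + 2·5^k.

Base case: s_0 = 3, and 2^0 + 2·5^0 = 1 + 2 = 3.
Assume s_j = 2^j + 2·5^j for some j ≥ 0.
Then s_{j+1} = 2s_j + 6·5^j = 2·(2^j + 2·5^j) + 6·5^j = 2^{j+1} + 4·5^j + 6·5^j = 2^{j+1} + 10·5^j = 2^{j+1} + 2·5^{j+1}.
By induction, s_k = 2^k + 2·5^k for all k ≥ 0.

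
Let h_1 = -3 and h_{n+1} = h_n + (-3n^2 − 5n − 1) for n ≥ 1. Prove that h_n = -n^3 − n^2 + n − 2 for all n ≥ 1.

Base case: h_1 = -3, and -1^3 − 1^2 + 1 − 2 = -3.
Assume h_r = -r^3 − r^2 + r − 2.
Then h_{r+1} = h_r + (-3r^2 − 5r − 1) = (-r^3 − r^2 + r − 2) + (-3r^2 − 5r − 1) = -r^3 − 4r^2 − 4r − 3,
and -(r+1)^3 − (r+1)^2 + (r+1) − 2 = -r^3 − 4r^2 − 4r − 3.
Hence h_n = -n^3 − n^2 + n − 2 for every n ≥ 1, by induction.

h_n = -n^3 − n^2 + n − 2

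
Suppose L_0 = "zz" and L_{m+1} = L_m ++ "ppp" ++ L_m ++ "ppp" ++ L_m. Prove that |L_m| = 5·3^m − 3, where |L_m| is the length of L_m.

Base case: |L_0| = 2, and 5·3^0 − 3 = 2.
Assume |L_j| = 5·3^j − 3.
Then |L_{j+1}| = 3|L_j| + 6 = 3(5·3^j − 3) + 6 = 5·3^{j+1} − 9 + 6 = 5·3^{j+1} − 3.
So the formula holds for j+1, and by induction |L_m| = 5·3^m − 3 for all m ≥ 0.

|L_m| = 5·3^m − 3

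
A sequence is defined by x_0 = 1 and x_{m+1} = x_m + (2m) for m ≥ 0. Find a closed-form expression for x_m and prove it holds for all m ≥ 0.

Claim: x_m = m^2 − m + 1.

Base case: x_0 = 1, and 0^2 − 0 + 1 = 1.
Assume x_r = r^2 − r + 1.
Then x_{r+1} = x_r + (2r) = (r^2 − r + 1) + (2r) = r^2 + r + 1,
and (r+1)^2 − (r+1) + 1 = r^2 + r + 1.
By induction, x_m = m^2 − m + 1 for all m ≥ 0.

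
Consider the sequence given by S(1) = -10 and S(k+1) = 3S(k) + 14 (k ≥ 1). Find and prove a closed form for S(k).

Claim: S(k) = -3^k − 7.

Base case: S(1) = -10, and -3^1 − 7 = -3 − 7 = -10.
Assume S(j) = -3^j − 7 for some j ≥ 1.
Then S(j+1) = 3S(j) + 14 = 3·(-3^j − 7) + 14 = -3^{j+1} − 21 + 14 = -3^{j+1} − 7.
Hence S(k) = -3^k − 7 for every k ≥ 1, by induction.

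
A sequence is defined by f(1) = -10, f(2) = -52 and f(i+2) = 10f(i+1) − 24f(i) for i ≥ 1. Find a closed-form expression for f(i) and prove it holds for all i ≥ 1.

Claim: f(i) = -4^i − 6^i.

Base cases: f(1) = -10 and -4^1 − 6^1 = -10; f(2) = -52 and -4^2 − 6^2 = -52.
Assume f(t) = -4^t − 6^t for all 1 ≤ t ≤ j, where j ≥ 2.
Then f(j+1) = 10f(j) − 24f(j−1) = 10·(-4^j − 6^j) − 24·(-4^{j−1} − 6^{j−1}) = -(10·4 − 24)4^{j−1} − (10·6 − 24)6^{j−1} = -16·4^{j−1} − 36·6^{j−1} = -4^{j+1} − 6^{j+1}.
This completes the inductive step, so f(i) = -4^i − 6^i for all i ≥ 1.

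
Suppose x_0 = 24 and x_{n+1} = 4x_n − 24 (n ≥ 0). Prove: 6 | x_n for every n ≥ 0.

Base case: x_0 = 24 = 6·4, so 6 | x_0.
Assume 6 | x_j, so x_j = 6t for some integer t.
Then x_{j+1} = 4x_j − 24 = 4·(6t) − 24 = 6(4t − 4), so 6 | x_{j+1}.
So the property holds for j+1, and by induction 6 | x_n for all n ≥ 0.

6 | x_n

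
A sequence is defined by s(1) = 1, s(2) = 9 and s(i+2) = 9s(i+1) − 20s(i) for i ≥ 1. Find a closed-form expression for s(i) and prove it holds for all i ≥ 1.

Claim: s(i) = -4^i + 5^i.

Base cases: s(1) = 1 and -4^1 + 5^1 = 1; s(2) = 9 and -4^2 + 5^2 = 9.
Assume s(j) = -4^j + 5^j for all 1 ≤ j ≤ k, where k ≥ 2.
Then s(k+1) = 9s(k) − 20s(k−1) = 9·(-4^k + 5^k) − 20·(-4^{k−1} + 5^{k−1}) = -(9·4 − 20)4^{k−1} + (9·5 − 20)5^{k−1} = -16·4^{k−1} + 25·5^{k−1} = -4^{k+1} + 5^{k+1}.
Hence s(i) = -4^i + 5^i for every i ≥ 1, by strong induction.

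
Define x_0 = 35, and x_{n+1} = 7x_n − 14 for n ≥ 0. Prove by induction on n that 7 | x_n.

Base case: x_0 = 35 = 7·5, so 7 | x_0.
Assume 7 | x_m, so x_m = 7t for some integer t.
Then x_{m+1} = 7x_m − 14 = 7·(7t) − 14 = 7(7t − 2), so 7 | x_{m+1}.
So the property holds for m+1, and by induction 7 | x_n for all n ≥ 0.

7 | x_n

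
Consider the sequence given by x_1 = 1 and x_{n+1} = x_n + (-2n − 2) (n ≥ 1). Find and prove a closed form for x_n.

Claim: x_n = -n^2 − n + 3.

Base case: x_1 = 1, and -1^2 − 1 + 3 = 1.
Assume x_m = -m^2 − m + 3.
Then x_{m+1} = x_m + (-2m − 2) = (-m^2 − m + 3) + (-2m − 2) = -m^2 − 3m + 1,
and -(m+1)^2 − (m+1) + 3 = -m^2 − 3m + 1.
This completes the inductive step, so x_n = -n^2 − n + 3 for all n ≥ 1.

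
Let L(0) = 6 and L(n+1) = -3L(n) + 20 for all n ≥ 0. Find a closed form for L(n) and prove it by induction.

Claim: L(n) = (-3)^n + 5.

Base case: L(0) = 6, and (-3)^0 + 5 = 1 + 5 = 6.
Assume L(m) = (-3)^m + 5 for some m ≥ 0.
Then L(m+1) = -3L(m) + 20 = -3·((-3)^m + 5) + 20 = -3·(-3)^m − 15 + 20 = (-3)^{m+1} + 5.
Hence L(n) = (-3)^n + 5 for every n ≥ 0, by induction.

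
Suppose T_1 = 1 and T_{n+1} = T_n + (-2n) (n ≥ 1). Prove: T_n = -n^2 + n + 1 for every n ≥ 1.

Base case: T_1 = 1, and -1^2 + 1 + 1 = 1.
Assume T_j = -j^2 + j + 1.
Then T_{j+1} = T_j + (-2j) = (-j^2 + j + 1) + (-2j) = -j^2 − j + 1,
and -(j+1)^2 + (j+1) + 1 = -j^2 − j + 1.
Hence T_n = -n^2 + n + 1 for every n ≥ 1, by induction.

T_n = -n^2 + n + 1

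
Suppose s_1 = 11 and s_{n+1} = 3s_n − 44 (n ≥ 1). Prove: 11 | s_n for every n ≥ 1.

Base case: s_1 = 11 = 11·1, so 11 | s_1.
Assume 11 | s_j, so s_j = 11t for some integer t.
Then s_{j+1} = 3s_j − 44 = 3·(11t) − 44 = 11(3t − 4), so 11 | s_{j+1}.
Hence 11 | s_n for every n ≥ 1, by induction.

11 | s_n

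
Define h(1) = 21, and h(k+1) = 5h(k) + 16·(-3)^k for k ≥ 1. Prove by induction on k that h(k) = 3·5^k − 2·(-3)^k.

Base case: h(1) = 21, and 3·5^1 − 2·(-3)^1 = 15 + 6 = 21.
Assume h(j) = 3·5^j − 2·(-3)^j for some j ≥ 1.
Then h(j+1) = 5h(j) + 16·(-3)^j = 5·(3·5^j − 2·(-3)^j) + 16·(-3)^j = 3·5^{j+1} − 10·(-3)^j + 16·(-3)^j = 3·5^{j+1} + 6·(-3)^j = 3·5^{j+1} − 2·(-3)^{j+1}.
So the formula holds for j+1, and by induction h(k) = 3·5^k − 2·(-3)^k for all k ≥ 1.

h(k) = 3·5^k − 2·(-3)^k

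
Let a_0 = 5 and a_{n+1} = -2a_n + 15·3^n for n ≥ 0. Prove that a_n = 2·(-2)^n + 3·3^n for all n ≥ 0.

Base case: a_0 = 5, and 2·(-2)^0 + 3·3^0 = 2 + 3 = 5.
Assume a_m = 2·(-2)^m + 3·3^m for some m ≥ 0.
Then a_{m+1} = -2a_m + 15·3^m = -2·(2·(-2)^m + 3·3^m) + 15·3^m = 2·(-2)^{m+1} − 6·3^m + 15·3^m = 2·(-2)^{m+1} + 9·3^m = 2·(-2)^{m+1} + 3·3^{m+1}.
This completes the inductive step, so a_n = 2·(-2)^n + 3·3^n for all n ≥ 0.

a_n = 2·(-2)^n + 3·3^n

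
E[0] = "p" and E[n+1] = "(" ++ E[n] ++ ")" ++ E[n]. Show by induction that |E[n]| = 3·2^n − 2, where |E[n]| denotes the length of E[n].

Base case: |E[0]| = 1, and 3·2^0 − 2 = 1.
Assume |E[r]| = 3·2^r − 2.
Then |E[r+1]| = 1 + |E[r]| + 1 + |E[r]| = 2|E[r]| + 2 = 2(3·2^r − 2) + 2 = 3·2^{r+1} − 4 + 2 = 3·2^{r+1} − 2.
This completes the inductive step, so |E[n]| = 3·2^n − 2 for all n ≥ 0.

|E[n]| = 3·2^n − 2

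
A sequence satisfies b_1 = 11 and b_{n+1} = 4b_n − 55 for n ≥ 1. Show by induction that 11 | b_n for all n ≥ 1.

Base case: b_1 = 11 = 11·1, so 11 | b_1.
Assume 11 | b_k, so b_k = 11t for some integer t.
Then b_{k+1} = 4b_k − 55 = 4·(11t) − 55 = 11(4t − 5), so 11 | b_{k+1}.
This completes the inductive step, so 11 | b_n for all n ≥ 1.

11 | b_n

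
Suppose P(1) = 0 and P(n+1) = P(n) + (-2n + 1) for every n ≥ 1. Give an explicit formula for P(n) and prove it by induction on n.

Claim: P(n) = -n^2 + 2n − 1.

Base case: P(1) = 0, and -1^2 + 2·1 − 1 = 0.
Assume P(r) = -r^2 + 2r − 1.
Then P(r+1) = P(r) + (-2r + 1) = (-r^2 + 2r − 1) + (-2r + 1) = -r^2,
and -(r+1)^2 + 2·(r+1) − 1 = -r^2.
By induction, P(n) = -n^2 + 2n − 1 for all n ≥ 1.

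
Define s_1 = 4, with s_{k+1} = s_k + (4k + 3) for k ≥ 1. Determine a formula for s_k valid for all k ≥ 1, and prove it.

Claim: s_k = 2k^2 + k + 1.

Base case: s_1 = 4, and 2·1^2 + 1 + 1 = 4.
Assume s_m = 2m^2 + m + 1.
Then s_{m+1} = s_m + (4m + 3) = (2m^2 + m + 1) + (4m + 3) = 2m^2 + 5m + 4,
and 2·(m+1)^2 + (m+1) + 1 = 2m^2 + 5m + 4.
This completes the inductive step, so s_k = 2k^2 + k + 1 for all k ≥ 1.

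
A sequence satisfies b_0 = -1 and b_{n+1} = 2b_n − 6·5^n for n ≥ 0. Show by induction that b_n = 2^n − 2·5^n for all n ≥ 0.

Base case: b_0 = -1, and 2^0 − 2·5^0 = 1 − 2 = -1.
Assume b_m = 2^m − 2·5^m for some m ≥ 0.
Then b_{m+1} = 2b_m − 6·5^m = 2·(2^m − 2·5^m) − 6·5^m = 2^{m+1} − 4·5^m − 6·5^m = 2^{m+1} − 10·5^m = 2^{m+1} − 2·5^{m+1}.
Hence b_n = 2^n − 2·5^n for every n ≥ 0, by induction.

b_n = 2^n − 2·5^n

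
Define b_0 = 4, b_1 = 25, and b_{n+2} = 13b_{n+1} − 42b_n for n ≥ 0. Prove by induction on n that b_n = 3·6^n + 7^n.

Base cases: b_0 = 4 and 3·6^0 + 7^0 = 4; b_1 = 25 and 3·6^1 + 7^1 = 25.
Assume b_j = 3·6^j + 7^j for all 0 ≤ j ≤ k, where k ≥ 1.
Then b_{k+1} = 13b_k − 42b_{k−1} = 13·(3·6^k + 7^k) − 42·(3·6^{k−1} + 7^{k−1}) = 3·(13·6 − 42)6^{k−1} + (13·7 − 42)7^{k−1} = 108·6^{k−1} + 49·7^{k−1} = 3·6^{k+1} + 7^{k+1}.
Hence b_n = 3·6^n + 7^n for every n ≥ 0, by strong induction.

b_n = 3·6^n + 7^n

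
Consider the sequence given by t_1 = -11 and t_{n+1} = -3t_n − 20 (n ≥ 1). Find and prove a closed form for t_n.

Claim: t_n = 2·(-3)^n − 5.

Base case: t_1 = -11, and 2·(-3)^1 − 5 = -6 − 5 = -11.
Assume t_m = 2·(-3)^m − 5 for some m ≥ 1.
Then t_{m+1} = -3t_m − 20 = -3·(2·(-3)^m − 5) − 20 = -6·(-3)^m + 15 − 20 = 2·(-3)^{m+1} − 5.
By induction, t_n = 2·(-3)^n − 5 for all n ≥ 1.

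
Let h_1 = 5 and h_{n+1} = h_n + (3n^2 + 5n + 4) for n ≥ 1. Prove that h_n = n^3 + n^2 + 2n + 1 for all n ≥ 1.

Base case: h_1 = 5, and 1^3 + 1^2 + 2·1 + 1 = 5.
Assume h_r = r^3 + r^2 + 2r + 1.
Then h_{r+1} = h_r + (3r^2 + 5r + 4) = (r^3 + r^2 + 2r + 1) + (3r^2 + 5r + 4) = r^3 + 4r^2 + 7r + 5,
and (r+1)^3 + (r+1)^2 + 2·(r+1) + 1 = r^3 + 4r^2 + 7r + 5.
Hence h_n = n^3 + n^2 + 2n + 1 for every n ≥ 1, by induction.

h_n = n^3 + n^2 + 2n + 1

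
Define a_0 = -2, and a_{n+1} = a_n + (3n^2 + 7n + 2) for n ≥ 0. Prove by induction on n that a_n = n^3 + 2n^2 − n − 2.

Base case: a_0 = -2, and 0^3 + 2·0^2 − 0 − 2 = -2.
Assume a_r = r^3 + 2r^2 − r − 2.
Then a_{r+1} = a_r + (3r^2 + 7r + 2) = (r^3 + 2r^2 − r − 2) + (3r^2 + 7r + 2) = r^3 + 5r^2 + 6r,
and (r+1)^3 + 2·(r+1)^2 − (r+1) − 2 = r^3 + 5r^2 + 6r.
This completes the inductive step, so a_n = n^3 + 2n^2 − n − 2 for all n ≥ 0.

a_n = n^3 + 2n^2 − n − 2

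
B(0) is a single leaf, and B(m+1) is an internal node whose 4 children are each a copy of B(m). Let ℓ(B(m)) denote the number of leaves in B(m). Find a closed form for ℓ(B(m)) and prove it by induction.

Claim: ℓ(B(m)) = 4^m.

Base case: ℓ(B(0)) = 1, and 4^0 = 1.
Assume ℓ(B(r)) = 4^r.
Then ℓ(B(r+1)) = 4·ℓ(B(r)) = 4·4^r = 4^{r+1}.
This completes the inductive step, so ℓ(B(m)) = 4^m for all m ≥ 0.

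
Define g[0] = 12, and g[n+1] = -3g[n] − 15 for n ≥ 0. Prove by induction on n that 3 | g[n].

Base case: g[0] = 12 = 3·4, so 3 | g[0].
Assume 3 | g[j], so g[j] = 3t for some integer t.
Then g[j+1] = -3g[j] − 15 = -3·(3t) − 15 = 3(-3t − 5), so 3 | g[j+1].
Hence 3 | g[n] for every n ≥ 0, by induction.

3 | g[n]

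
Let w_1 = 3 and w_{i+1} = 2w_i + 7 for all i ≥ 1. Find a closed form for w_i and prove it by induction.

Claim: w_i = 5·2^i − 7.

Base case: w_1 = 3, and 5·2^1 − 7 = 10 − 7 = 3.
Assume w_r = 5·2^r − 7 for some r ≥ 1.
Then w_{r+1} = 2w_r + 7 = 2·(5·2^r − 7) + 7 = 10·2^r − 14 + 7 = 5·2^{r+1} − 7.
So the formula holds for r+1, and by induction w_i = 5·2^i − 7 for all i ≥ 1.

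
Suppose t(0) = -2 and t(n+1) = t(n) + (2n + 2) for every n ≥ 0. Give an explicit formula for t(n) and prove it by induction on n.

Claim: t(n) = n^2 + n − 2.

Base case: t(0) = -2, and 0^2 + 0 − 2 = -2.
Assume t(r) = r^2 + r − 2.
Then t(r+1) = t(r) + (2r + 2) = (r^2 + r − 2) + (2r + 2) = r^2 + 3r,
and (r+1)^2 + (r+1) − 2 = r^2 + 3r.
By induction, t(n) = n^2 + n − 2 for all n ≥ 0.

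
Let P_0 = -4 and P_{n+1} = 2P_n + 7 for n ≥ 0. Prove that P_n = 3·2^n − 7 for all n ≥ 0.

Base case: P_0 = -4, and 3·2^0 − 7 = 3 − 7 = -4.
Assume P_r = 3·2^r − 7 for some r ≥ 0.
Then P_{r+1} = 2P_r + 7 = 2·(3·2^r − 7) + 7 = 6·2^r − 14 + 7 = 3·2^{r+1} − 7.
So the formula holds for r+1, and by induction P_n = 3·2^n − 7 for all n ≥ 0.

P_n = 3·2^n − 7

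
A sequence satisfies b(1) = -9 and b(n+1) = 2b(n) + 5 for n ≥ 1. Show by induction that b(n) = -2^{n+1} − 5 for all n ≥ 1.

Base case: b(1) = -9, and -2^{1+1} − 5 = -4 − 5 = -9.
Assume b(r) = -2^{r+1} − 5 for some r ≥ 1.
Then b(r+1) = 2b(r) + 5 = 2·(-2^{r+1} − 5) + 5 = -2^{r+2} − 10 + 5 = -2^{r+2} − 5.
Hence b(n) = -2^{n+1} − 5 for every n ≥ 1, by induction.

b(n) = -2^{n+1} − 5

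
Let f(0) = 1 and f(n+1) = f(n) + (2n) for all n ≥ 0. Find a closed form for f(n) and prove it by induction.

Claim: f(n) = n^2 − n + 1.

Base case: f(0) = 1, and 0^2 − 0 + 1 = 1.
Assume f(k) = k^2 − k + 1.
Then f(k+1) = f(k) + (2k) = (k^2 − k + 1) + (2k) = k^2 + k + 1,
and (k+1)^2 − (k+1) + 1 = k^2 + k + 1.
This completes the inductive step, so f(n) = n^2 − n + 1 for all n ≥ 0.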